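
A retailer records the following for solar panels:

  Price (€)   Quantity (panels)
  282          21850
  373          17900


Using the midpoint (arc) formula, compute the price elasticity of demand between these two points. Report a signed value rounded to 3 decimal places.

-0.715

%ΔQ = (17900 − 21850) / [(21850 + 17900)/2] = -3950/19875 = -0.198742…
%ΔP = (373 − 282) / [(282 + 373)/2] = 91/327.5 = 0.277862…
Arc Ed = %ΔQ / %ΔP = (-3950/19875) / (91/327.5) = -0.71525…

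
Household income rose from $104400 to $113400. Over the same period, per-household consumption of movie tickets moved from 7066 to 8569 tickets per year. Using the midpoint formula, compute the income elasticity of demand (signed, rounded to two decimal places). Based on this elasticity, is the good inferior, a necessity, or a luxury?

2.33; luxury

%ΔQ = (8569 − 7066)/[( 7066 + 8569)/2] = 1503/7817.5 = 0.192260…
%ΔIncome = (113400 − 104400)/[( 104400 + 113400)/2] = 9000/108900 = 0.082644…
E_income = (1503/7817.5) / (9000/108900) = 2.3263…
E_income > 1 ⇒ normal good, luxury.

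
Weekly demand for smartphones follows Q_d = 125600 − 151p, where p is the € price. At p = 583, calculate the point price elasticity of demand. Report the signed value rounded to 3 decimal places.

dQ_d/dp = −151. At p = 583, Q_d = 125600 − 151(583) = 37567.
Ed = (dQ_d/dp)·(p/Q_d) = −151 × (583/37567) = -2.34335…

-2.343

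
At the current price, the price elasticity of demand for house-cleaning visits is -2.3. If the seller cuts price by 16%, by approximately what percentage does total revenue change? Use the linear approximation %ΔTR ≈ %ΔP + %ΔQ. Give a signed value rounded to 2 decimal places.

+20.80%

%ΔQ ≈ Ed × %ΔP = (-2.3) × (-16%) = +36.8000%
%ΔTR ≈ %ΔP + %ΔQ = (-16%) + (+36.8000%) = +20.8000%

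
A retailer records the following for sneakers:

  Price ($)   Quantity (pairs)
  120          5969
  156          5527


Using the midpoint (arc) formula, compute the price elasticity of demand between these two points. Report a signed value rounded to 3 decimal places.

%ΔQ = (5527 − 5969) / [(5969 + 5527)/2] = -442/5748 = -0.076896…
%ΔP = (156 − 120) / [(120 + 156)/2] = 36/138 = 0.260869…
Arc Ed = %ΔQ / %ΔP = (-442/5748) / (36/138) = -0.29476…

-0.295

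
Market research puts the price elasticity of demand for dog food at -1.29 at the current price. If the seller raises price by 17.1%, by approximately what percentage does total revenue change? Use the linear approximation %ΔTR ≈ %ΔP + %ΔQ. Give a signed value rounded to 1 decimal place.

%ΔQ ≈ Ed × %ΔP = (-1.29) × (+17.1%) = -22.0590%
%ΔTR ≈ %ΔP + %ΔQ = (+17.1%) + (-22.0590%) = -4.9590%

-5.0%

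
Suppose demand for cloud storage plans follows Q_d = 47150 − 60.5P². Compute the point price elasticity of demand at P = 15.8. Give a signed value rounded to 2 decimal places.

dQ_d/dP = −2·60.5·P = -1911.8. At P = 15.8, Q_d = 32046.78.
Ed = (dQ_d/dP)·(P/Q_d) = (-1911.8) × (15.8/32046.78) = -0.9425…

-0.94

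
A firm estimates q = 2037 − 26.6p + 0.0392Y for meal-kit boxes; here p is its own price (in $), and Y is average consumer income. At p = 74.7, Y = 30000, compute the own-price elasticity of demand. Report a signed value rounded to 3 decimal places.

-1.621

At the given values, q = 2037 − 26.6(74.7) + 0.0392(30000) = 1225.98.
∂q/∂p = −26.6.
E = (-26.6) × (74.7/1225.98) = -1.62076…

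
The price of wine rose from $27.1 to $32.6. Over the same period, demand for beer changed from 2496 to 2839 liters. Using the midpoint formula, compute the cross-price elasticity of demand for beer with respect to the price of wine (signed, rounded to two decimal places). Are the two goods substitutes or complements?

%ΔQ_{beer} = (2839 − 2496)/avg = 343/2667.5 = 0.128584…
%ΔP_{wine} = (32.6 − 27.1)/avg = 5.5/29.85 = 0.184254…
E_cross = (343/2667.5) / (5.5/29.85) = 0.6978…
E_cross > 0 ⇒ the goods are substitutes.

0.70; substitutes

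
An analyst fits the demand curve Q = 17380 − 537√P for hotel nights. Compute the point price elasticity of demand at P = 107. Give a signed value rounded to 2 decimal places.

dQ/dP = −537/(2√P) = -25.9569. At P = 107, Q = 11825.2.
Ed = (dQ/dP)·(P/Q) = (-25.9569) × (107/11825.2) = -0.2348…

-0.23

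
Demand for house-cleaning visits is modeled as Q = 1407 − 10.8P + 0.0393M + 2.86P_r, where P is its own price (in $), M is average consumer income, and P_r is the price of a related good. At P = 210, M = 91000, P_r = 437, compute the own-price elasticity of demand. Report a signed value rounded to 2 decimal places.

-0.57

At the given values, Q = 1407 − 10.8(210) + 0.0393(91000) + 2.86(437) = 3965.12.
∂Q/∂P = −10.8.
E = (-10.8) × (210/3965.12) = -0.5719…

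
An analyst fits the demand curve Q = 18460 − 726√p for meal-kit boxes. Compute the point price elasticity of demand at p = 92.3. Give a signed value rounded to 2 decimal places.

dQ/dp = −726/(2√p) = -37.7838. At p = 92.3, Q = 11485.1.
Ed = (dQ/dp)·(p/Q) = (-37.7838) × (92.3/11485.1) = -0.3036…

-0.30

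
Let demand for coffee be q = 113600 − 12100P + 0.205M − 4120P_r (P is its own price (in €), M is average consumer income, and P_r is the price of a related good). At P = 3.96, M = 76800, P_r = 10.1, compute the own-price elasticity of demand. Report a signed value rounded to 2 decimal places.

At the given values, q = 113600 − 12100(3.96) + 0.205(76800) − 4120(10.1) = 39816.
∂q/∂P = −12100.
E = (-12100) × (3.96/39816) = -1.2034…

-1.20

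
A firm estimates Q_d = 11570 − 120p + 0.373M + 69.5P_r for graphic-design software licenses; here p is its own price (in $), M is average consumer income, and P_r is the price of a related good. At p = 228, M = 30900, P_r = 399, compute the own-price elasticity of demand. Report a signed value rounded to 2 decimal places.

-1.17

At the given values, Q_d = 11570 − 120(228) + 0.373(30900) + 69.5(399) = 23466.2.
∂Q_d/∂p = −120.
E = (-120) × (228/23466.2) = -1.1659…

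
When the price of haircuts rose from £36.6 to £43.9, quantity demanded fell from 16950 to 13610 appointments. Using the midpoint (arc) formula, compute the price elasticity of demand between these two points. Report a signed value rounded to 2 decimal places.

-1.21

%ΔQ = (13610 − 16950) / [(16950 + 13610)/2] = -3340/15280 = -0.218586…
%ΔP = (43.9 − 36.6) / [(36.6 + 43.9)/2] = 7.3/40.25 = 0.181366…
Arc Ed = %ΔQ / %ΔP = (-3340/15280) / (7.3/40.25) = -1.2052…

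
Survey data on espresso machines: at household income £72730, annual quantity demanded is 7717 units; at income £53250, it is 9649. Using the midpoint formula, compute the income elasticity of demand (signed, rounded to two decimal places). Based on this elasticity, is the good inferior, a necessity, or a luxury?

-0.72; inferior

%ΔQ = (9649 − 7717)/[( 7717 + 9649)/2] = 1932/8683 = 0.222503…
%ΔIncome = (53250 − 72730)/[( 72730 + 53250)/2] = -19480/62990 = -0.309255…
E_income = (1932/8683) / (-19480/62990) = -0.7194…
E_income < 0 ⇒ inferior good.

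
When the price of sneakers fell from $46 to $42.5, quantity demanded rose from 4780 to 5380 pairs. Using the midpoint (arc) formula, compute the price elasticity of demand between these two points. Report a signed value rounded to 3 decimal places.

%ΔQ = (5380 − 4780) / [(4780 + 5380)/2] = 600/5080 = 0.118110…
%ΔP = (42.5 − 46) / [(46 + 42.5)/2] = -3.5/44.25 = -0.079096…
Arc Ed = %ΔQ / %ΔP = (600/5080) / (-3.5/44.25) = -1.49325…

-1.493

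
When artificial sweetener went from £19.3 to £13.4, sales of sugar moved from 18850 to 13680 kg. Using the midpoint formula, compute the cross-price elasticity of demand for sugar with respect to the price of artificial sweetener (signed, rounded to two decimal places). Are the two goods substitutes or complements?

0.88; substitutes

%ΔQ_{sugar} = (13680 − 18850)/avg = -5170/16265 = -0.317860…
%ΔP_{artificial sweetener} = (13.4 − 19.3)/avg = -5.9/16.35 = -0.360856…
E_cross = (-5170/16265) / (-5.9/16.35) = 0.8808…
E_cross > 0 ⇒ the goods are substitutes.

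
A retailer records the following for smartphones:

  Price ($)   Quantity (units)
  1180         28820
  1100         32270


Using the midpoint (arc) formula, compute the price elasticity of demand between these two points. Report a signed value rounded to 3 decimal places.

%ΔQ = (32270 − 28820) / [(28820 + 32270)/2] = 3450/30545 = 0.112948…
%ΔP = (1100 − 1180) / [(1180 + 1100)/2] = -80/1140 = -0.070175…
Arc Ed = %ΔQ / %ΔP = (3450/30545) / (-80/1140) = -1.60951…

-1.610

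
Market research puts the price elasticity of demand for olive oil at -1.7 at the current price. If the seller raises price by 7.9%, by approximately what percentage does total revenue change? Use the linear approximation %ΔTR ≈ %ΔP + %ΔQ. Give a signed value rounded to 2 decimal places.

-5.53%

%ΔQ ≈ Ed × %ΔP = (-1.7) × (+7.9%) = -13.4300%
%ΔTR ≈ %ΔP + %ΔQ = (+7.9%) + (-13.4300%) = -5.5300%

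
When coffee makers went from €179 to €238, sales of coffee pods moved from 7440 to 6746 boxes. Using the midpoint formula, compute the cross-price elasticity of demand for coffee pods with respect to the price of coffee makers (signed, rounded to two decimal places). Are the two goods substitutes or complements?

%ΔQ_{coffee pods} = (6746 − 7440)/avg = -694/7093 = -0.097842…
%ΔP_{coffee makers} = (238 − 179)/avg = 59/208.5 = 0.282973…
E_cross = (-694/7093) / (59/208.5) = -0.3457…
E_cross < 0 ⇒ the goods are complements.

-0.35; complements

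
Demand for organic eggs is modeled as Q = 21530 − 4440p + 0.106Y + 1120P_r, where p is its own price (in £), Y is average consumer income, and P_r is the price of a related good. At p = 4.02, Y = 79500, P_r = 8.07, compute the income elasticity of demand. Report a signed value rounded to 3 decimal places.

At the given values, Q = 21530 − 4440(4.02) + 0.106(79500) + 1120(8.07) = 21146.6.
∂Q/∂Y = 0.106.
E = (0.106) × (79500/21146.6) = 0.39850…

0.399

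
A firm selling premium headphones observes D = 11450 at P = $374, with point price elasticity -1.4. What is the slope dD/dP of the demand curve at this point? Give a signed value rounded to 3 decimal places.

-42.861

Ed = (dD/dP)·(P/D) ⇒ dD/dP = Ed·D/P = (-1.4)·11450/374 = -42.86096…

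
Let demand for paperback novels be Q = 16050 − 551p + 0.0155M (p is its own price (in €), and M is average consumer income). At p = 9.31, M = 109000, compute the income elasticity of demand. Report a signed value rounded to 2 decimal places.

At the given values, Q = 16050 − 551(9.31) + 0.0155(109000) = 12609.69.
∂Q/∂M = 0.0155.
E = (0.0155) × (109000/12609.69) = 0.1339…

0.13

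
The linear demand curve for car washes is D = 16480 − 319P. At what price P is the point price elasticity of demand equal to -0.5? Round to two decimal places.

17.22

Ed = −319P/(16480 − 319P). Set this equal to -0.5:
319P = 0.5·(16480 − 319P) ⇒ 319P(1 + 0.5) = 0.5·16480
P = 0.5·16480 / (319·1.5) = 17.2204…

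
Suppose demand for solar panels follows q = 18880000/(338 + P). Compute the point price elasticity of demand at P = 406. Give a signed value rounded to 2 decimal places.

-0.55

dq/dP = −18880000/(338 + P)² = -34.108. At P = 406, q = 25376.3.
Ed = (dq/dP)·(P/q) = (-34.108) × (406/25376.3) = -0.5456…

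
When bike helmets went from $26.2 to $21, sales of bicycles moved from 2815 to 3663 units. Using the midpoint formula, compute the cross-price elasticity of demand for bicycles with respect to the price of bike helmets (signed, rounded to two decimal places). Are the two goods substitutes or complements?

%ΔQ_{bicycles} = (3663 − 2815)/avg = 848/3239 = 0.261809…
%ΔP_{bike helmets} = (21 − 26.2)/avg = -5.2/23.6 = -0.220338…
E_cross = (848/3239) / (-5.2/23.6) = -1.1882…
E_cross < 0 ⇒ the goods are complements.

-1.19; complements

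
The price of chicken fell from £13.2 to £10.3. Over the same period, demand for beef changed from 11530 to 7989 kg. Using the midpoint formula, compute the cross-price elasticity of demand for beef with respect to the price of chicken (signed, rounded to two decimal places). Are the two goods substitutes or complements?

%ΔQ_{beef} = (7989 − 11530)/avg = -3541/9759.5 = -0.362825…
%ΔP_{chicken} = (10.3 − 13.2)/avg = -2.9/11.75 = -0.246808…
E_cross = (-3541/9759.5) / (-2.9/11.75) = 1.4700…
E_cross > 0 ⇒ the goods are substitutes.

1.47; substitutes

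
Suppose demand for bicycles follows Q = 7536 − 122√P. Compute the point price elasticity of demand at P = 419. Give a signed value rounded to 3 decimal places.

dQ/dP = −122/(2√P) = -2.98005. At P = 419, Q = 5038.72.
Ed = (dQ/dP)·(P/Q) = (-2.98005) × (419/5038.72) = -0.24780…

-0.248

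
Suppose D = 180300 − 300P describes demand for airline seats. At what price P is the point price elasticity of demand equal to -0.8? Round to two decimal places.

Ed = −300P/(180300 − 300P). Set this equal to -0.8:
300P = 0.8·(180300 − 300P) ⇒ 300P(1 + 0.8) = 0.8·180300
P = 0.8·180300 / (300·1.8) = 267.1111…

267.11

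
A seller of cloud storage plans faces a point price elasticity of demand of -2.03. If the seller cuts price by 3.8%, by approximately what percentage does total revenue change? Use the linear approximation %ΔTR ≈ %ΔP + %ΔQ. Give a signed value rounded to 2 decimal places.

+3.91%

%ΔQ ≈ Ed × %ΔP = (-2.03) × (-3.8%) = +7.7140%
%ΔTR ≈ %ΔP + %ΔQ = (-3.8%) + (+7.7140%) = +3.9140%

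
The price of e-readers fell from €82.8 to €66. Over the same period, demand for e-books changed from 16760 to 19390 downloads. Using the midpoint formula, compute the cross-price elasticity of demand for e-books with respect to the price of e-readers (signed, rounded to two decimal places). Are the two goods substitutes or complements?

%ΔQ_{e-books} = (19390 − 16760)/avg = 2630/18075 = 0.145504…
%ΔP_{e-readers} = (66 − 82.8)/avg = -16.8/74.4 = -0.225806…
E_cross = (2630/18075) / (-16.8/74.4) = -0.6443…
E_cross < 0 ⇒ the goods are complements.

-0.64; complements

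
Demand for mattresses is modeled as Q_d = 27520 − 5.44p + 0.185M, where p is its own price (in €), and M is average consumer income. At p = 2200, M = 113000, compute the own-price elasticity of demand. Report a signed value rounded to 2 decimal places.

At the given values, Q_d = 27520 − 5.44(2200) + 0.185(113000) = 36457.
∂Q_d/∂p = −5.44.
E = (-5.44) × (2200/36457) = -0.3282…

-0.33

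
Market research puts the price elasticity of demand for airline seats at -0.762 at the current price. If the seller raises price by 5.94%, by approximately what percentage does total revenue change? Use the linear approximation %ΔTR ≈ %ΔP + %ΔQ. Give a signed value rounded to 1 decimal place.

%ΔQ ≈ Ed × %ΔP = (-0.762) × (+5.94%) = -4.5263%
%ΔTR ≈ %ΔP + %ΔQ = (+5.94%) + (-4.5263%) = +1.4137%

+1.4%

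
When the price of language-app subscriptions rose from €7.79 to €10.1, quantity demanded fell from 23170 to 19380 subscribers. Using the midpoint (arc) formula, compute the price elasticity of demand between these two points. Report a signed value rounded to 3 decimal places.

%ΔQ = (19380 − 23170) / [(23170 + 19380)/2] = -3790/21275 = -0.178143…
%ΔP = (10.1 − 7.79) / [(7.79 + 10.1)/2] = 2.31/8.945 = 0.258244…
Arc Ed = %ΔQ / %ΔP = (-3790/21275) / (2.31/8.945) = -0.68982…

-0.690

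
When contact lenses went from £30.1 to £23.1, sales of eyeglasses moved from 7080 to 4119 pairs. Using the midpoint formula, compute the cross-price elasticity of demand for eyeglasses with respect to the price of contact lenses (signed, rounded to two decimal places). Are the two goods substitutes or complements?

2.01; substitutes

%ΔQ_{eyeglasses} = (4119 − 7080)/avg = -2961/5599.5 = -0.528797…
%ΔP_{contact lenses} = (23.1 − 30.1)/avg = -7/26.6 = -0.263157…
E_cross = (-2961/5599.5) / (-7/26.6) = 2.0094…
E_cross > 0 ⇒ the goods are substitutes.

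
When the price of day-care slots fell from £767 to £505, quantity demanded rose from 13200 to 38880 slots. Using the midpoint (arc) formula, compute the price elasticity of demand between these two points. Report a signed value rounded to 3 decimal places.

-2.394

%ΔQ = (38880 − 13200) / [(13200 + 38880)/2] = 25680/26040 = 0.986175…
%ΔP = (505 − 767) / [(767 + 505)/2] = -262/636 = -0.411949…
Arc Ed = %ΔQ / %ΔP = (25680/26040) / (-262/636) = -2.39392…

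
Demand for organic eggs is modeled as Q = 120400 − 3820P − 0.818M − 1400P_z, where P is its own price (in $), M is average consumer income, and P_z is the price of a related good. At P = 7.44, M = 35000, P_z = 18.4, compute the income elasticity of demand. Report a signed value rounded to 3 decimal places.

-0.762

At the given values, Q = 120400 − 3820(7.44) − 0.818(35000) − 1400(18.4) = 37589.2.
∂Q/∂M = -0.818.
E = (-0.818) × (35000/37589.2) = -0.76165…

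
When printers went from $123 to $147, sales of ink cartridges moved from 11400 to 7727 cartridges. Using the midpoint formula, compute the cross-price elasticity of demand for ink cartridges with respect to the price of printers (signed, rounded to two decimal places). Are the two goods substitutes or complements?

-2.16; complements

%ΔQ_{ink cartridges} = (7727 − 11400)/avg = -3673/9563.5 = -0.384064…
%ΔP_{printers} = (147 − 123)/avg = 24/135 = 0.177777…
E_cross = (-3673/9563.5) / (24/135) = -2.1603…
E_cross < 0 ⇒ the goods are complements.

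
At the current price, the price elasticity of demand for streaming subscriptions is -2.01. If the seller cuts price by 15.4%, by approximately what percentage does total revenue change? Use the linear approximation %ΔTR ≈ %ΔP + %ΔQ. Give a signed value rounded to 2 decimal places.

%ΔQ ≈ Ed × %ΔP = (-2.01) × (-15.4%) = +30.9540%
%ΔTR ≈ %ΔP + %ΔQ = (-15.4%) + (+30.9540%) = +15.5540%

+15.55%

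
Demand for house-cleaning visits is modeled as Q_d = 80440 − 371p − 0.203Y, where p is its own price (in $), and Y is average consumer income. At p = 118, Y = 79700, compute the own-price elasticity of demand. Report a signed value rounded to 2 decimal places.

-2.14

At the given values, Q_d = 80440 − 371(118) − 0.203(79700) = 20482.9.
∂Q_d/∂p = −371.
E = (-371) × (118/20482.9) = -2.1372…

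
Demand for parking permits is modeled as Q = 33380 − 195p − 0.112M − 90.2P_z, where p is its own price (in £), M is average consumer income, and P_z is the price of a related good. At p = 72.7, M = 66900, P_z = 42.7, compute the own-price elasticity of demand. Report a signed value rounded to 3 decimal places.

At the given values, Q = 33380 − 195(72.7) − 0.112(66900) − 90.2(42.7) = 7859.16.
∂Q/∂p = −195.
E = (-195) × (72.7/7859.16) = -1.80381…

-1.804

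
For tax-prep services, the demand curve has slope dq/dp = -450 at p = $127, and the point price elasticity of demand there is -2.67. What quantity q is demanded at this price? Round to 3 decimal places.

21404.494

Ed = (dq/dp)·(p/q) ⇒ q = (dq/dp)·p/Ed = (-450)·127/(-2.67) = 21404.49438…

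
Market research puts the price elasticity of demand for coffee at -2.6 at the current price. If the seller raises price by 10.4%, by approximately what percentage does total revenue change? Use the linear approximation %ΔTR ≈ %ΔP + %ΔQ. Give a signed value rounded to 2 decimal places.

%ΔQ ≈ Ed × %ΔP = (-2.6) × (+10.4%) = -27.0400%
%ΔTR ≈ %ΔP + %ΔQ = (+10.4%) + (-27.0400%) = -16.6400%

-16.64%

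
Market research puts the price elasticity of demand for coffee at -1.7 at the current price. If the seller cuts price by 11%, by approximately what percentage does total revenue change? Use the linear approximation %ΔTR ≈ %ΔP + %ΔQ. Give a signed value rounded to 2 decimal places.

+7.70%

%ΔQ ≈ Ed × %ΔP = (-1.7) × (-11%) = +18.7000%
%ΔTR ≈ %ΔP + %ΔQ = (-11%) + (+18.7000%) = +7.7000%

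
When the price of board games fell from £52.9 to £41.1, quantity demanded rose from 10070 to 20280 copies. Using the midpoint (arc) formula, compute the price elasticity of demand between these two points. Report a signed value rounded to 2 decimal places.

-2.68

%ΔQ = (20280 − 10070) / [(10070 + 20280)/2] = 10210/15175 = 0.672817…
%ΔP = (41.1 − 52.9) / [(52.9 + 41.1)/2] = -11.8/47 = -0.251063…
Arc Ed = %ΔQ / %ΔP = (10210/15175) / (-11.8/47) = -2.6798…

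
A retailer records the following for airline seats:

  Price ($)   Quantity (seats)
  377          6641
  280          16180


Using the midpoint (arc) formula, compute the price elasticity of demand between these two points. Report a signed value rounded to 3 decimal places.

-2.831

%ΔQ = (16180 − 6641) / [(6641 + 16180)/2] = 9539/11410.5 = 0.835984…
%ΔP = (280 − 377) / [(377 + 280)/2] = -97/328.5 = -0.295281…
Arc Ed = %ΔQ / %ΔP = (9539/11410.5) / (-97/328.5) = -2.83114…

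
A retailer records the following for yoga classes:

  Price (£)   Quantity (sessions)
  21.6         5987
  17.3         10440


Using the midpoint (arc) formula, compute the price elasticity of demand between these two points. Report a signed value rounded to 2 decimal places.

-2.45

%ΔQ = (10440 − 5987) / [(5987 + 10440)/2] = 4453/8213.5 = 0.542156…
%ΔP = (17.3 − 21.6) / [(21.6 + 17.3)/2] = -4.3/19.45 = -0.221079…
Arc Ed = %ΔQ / %ΔP = (4453/8213.5) / (-4.3/19.45) = -2.4523…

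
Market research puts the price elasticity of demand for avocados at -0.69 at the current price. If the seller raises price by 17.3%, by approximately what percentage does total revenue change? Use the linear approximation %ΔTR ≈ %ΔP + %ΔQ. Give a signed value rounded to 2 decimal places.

%ΔQ ≈ Ed × %ΔP = (-0.69) × (+17.3%) = -11.9370%
%ΔTR ≈ %ΔP + %ΔQ = (+17.3%) + (-11.9370%) = +5.3630%

+5.36%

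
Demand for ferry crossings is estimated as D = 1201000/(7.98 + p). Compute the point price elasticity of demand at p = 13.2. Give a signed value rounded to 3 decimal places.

dD/dp = −1201000/(7.98 + p)² = -2677.26. At p = 13.2, D = 56704.4.
Ed = (dD/dp)·(p/D) = (-2677.26) × (13.2/56704.4) = -0.62322…

-0.623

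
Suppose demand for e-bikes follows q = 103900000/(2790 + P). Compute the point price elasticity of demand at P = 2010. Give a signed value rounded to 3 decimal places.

-0.419

dq/dP = −103900000/(2790 + P)² = -4.50955. At P = 2010, q = 21645.8.
Ed = (dq/dP)·(P/q) = (-4.50955) × (2010/21645.8) = -0.41875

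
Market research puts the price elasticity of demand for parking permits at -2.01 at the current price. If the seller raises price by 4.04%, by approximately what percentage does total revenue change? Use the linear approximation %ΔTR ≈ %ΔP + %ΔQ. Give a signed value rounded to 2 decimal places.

%ΔQ ≈ Ed × %ΔP = (-2.01) × (+4.04%) = -8.1204%
%ΔTR ≈ %ΔP + %ΔQ = (+4.04%) + (-8.1204%) = -4.0804%

-4.08%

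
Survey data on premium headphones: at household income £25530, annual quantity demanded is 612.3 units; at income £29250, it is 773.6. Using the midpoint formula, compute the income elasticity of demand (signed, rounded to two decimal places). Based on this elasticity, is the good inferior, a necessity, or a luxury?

%ΔQ = (773.6 − 612.3)/[( 612.3 + 773.6)/2] = 161.3/692.95 = 0.232772…
%ΔIncome = (29250 − 25530)/[( 25530 + 29250)/2] = 3720/27390 = 0.135815…
E_income = (161.3/692.95) / (3720/27390) = 1.7138…
E_income > 1 ⇒ normal good, luxury.

1.71; luxury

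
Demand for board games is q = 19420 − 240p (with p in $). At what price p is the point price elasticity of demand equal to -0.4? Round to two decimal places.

Ed = −240p/(19420 − 240p). Set this equal to -0.4:
240p = 0.4·(19420 − 240p) ⇒ 240p(1 + 0.4) = 0.4·19420
p = 0.4·19420 / (240·1.4) = 23.1190…

23.12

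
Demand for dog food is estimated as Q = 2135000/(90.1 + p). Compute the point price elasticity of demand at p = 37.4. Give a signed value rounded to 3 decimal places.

dQ/dp = −2135000/(90.1 + p)² = -131.334. At p = 37.4, Q = 16745.1.
Ed = (dQ/dp)·(p/Q) = (-131.334) × (37.4/16745.1) = -0.29333…

-0.293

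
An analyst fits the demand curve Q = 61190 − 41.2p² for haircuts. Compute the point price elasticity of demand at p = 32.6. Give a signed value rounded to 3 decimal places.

dQ/dp = −2·41.2·p = -2686.24. At p = 32.6, Q = 17404.288.
Ed = (dQ/dp)·(p/Q) = (-2686.24) × (32.6/17404.288) = -5.03160…

-5.032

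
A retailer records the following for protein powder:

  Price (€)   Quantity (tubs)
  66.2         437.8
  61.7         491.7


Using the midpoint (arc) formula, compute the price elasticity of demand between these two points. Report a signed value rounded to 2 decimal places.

%ΔQ = (491.7 − 437.8) / [(437.8 + 491.7)/2] = 53.9/464.75 = 0.115976…
%ΔP = (61.7 − 66.2) / [(66.2 + 61.7)/2] = -4.5/63.95 = -0.070367…
Arc Ed = %ΔQ / %ΔP = (53.9/464.75) / (-4.5/63.95) = -1.6481…

-1.65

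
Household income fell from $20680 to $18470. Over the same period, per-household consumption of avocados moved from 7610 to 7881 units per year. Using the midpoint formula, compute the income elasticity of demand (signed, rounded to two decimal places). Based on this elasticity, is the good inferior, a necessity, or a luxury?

%ΔQ = (7881 − 7610)/[( 7610 + 7881)/2] = 271/7745.5 = 0.034988…
%ΔIncome = (18470 − 20680)/[( 20680 + 18470)/2] = -2210/19575 = -0.112899…
E_income = (271/7745.5) / (-2210/19575) = -0.3099…
E_income < 0 ⇒ inferior good.

-0.31; inferior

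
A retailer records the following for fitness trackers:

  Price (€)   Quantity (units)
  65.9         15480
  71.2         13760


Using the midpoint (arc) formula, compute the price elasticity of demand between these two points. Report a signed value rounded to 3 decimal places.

-1.522

%ΔQ = (13760 − 15480) / [(15480 + 13760)/2] = -1720/14620 = -0.117647…
%ΔP = (71.2 − 65.9) / [(65.9 + 71.2)/2] = 5.3/68.55 = 0.077315…
Arc Ed = %ΔQ / %ΔP = (-1720/14620) / (5.3/68.55) = -1.52164…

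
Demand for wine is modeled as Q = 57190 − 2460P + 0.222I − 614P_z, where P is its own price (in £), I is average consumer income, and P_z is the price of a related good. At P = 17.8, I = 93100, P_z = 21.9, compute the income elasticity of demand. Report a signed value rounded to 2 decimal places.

At the given values, Q = 57190 − 2460(17.8) + 0.222(93100) − 614(21.9) = 20623.6.
∂Q/∂I = 0.222.
E = (0.222) × (93100/20623.6) = 1.0021…

1.00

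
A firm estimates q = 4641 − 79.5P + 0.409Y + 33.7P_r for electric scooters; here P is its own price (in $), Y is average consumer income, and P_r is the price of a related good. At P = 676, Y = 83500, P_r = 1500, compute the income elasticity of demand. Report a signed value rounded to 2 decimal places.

At the given values, q = 4641 − 79.5(676) + 0.409(83500) + 33.7(1500) = 35600.5.
∂q/∂Y = 0.409.
E = (0.409) × (83500/35600.5) = 0.9592…

0.96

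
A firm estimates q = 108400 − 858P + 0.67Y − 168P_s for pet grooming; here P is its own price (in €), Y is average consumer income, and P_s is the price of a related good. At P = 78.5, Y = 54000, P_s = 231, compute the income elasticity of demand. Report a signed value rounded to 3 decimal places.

At the given values, q = 108400 − 858(78.5) + 0.67(54000) − 168(231) = 38419.
∂q/∂Y = 0.67.
E = (0.67) × (54000/38419) = 0.94172…

0.942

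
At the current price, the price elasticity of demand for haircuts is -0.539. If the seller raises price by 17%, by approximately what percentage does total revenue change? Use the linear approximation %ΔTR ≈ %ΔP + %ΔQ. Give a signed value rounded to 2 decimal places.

+7.84%

%ΔQ ≈ Ed × %ΔP = (-0.539) × (+17%) = -9.1630%
%ΔTR ≈ %ΔP + %ΔQ = (+17%) + (-9.1630%) = +7.8370%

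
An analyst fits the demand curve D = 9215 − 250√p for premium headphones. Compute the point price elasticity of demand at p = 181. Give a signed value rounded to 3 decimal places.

dD/dp = −250/(2√p) = -9.29118. At p = 181, D = 5851.59.
Ed = (dD/dp)·(p/D) = (-9.29118) × (181/5851.59) = -0.28739…

-0.287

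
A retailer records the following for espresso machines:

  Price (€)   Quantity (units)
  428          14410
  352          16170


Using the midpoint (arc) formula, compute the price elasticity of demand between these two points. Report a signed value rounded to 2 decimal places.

-0.59

%ΔQ = (16170 − 14410) / [(14410 + 16170)/2] = 1760/15290 = 0.115107…
%ΔP = (352 − 428) / [(428 + 352)/2] = -76/390 = -0.194871…
Arc Ed = %ΔQ / %ΔP = (1760/15290) / (-76/390) = -0.5906…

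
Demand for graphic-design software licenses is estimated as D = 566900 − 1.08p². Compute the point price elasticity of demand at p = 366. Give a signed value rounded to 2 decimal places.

dD/dp = −2·1.08·p = -790.56. At p = 366, D = 422227.52.
Ed = (dD/dp)·(p/D) = (-790.56) × (366/422227.52) = -0.6852…

-0.69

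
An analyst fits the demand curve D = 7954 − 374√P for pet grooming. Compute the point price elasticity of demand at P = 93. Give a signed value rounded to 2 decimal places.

dD/dP = −374/(2√P) = -19.391. At P = 93, D = 4347.27.
Ed = (dD/dP)·(P/D) = (-19.391) × (93/4347.27) = -0.4148…

-0.41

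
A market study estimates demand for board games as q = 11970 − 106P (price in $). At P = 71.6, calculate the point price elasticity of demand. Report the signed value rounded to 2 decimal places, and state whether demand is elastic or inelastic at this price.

dq/dP = −106. At P = 71.6, q = 11970 − 106(71.6) = 4380.4.
Ed = (dq/dP)·(P/q) = −106 × (71.6/4380.4) = -1.7326…
|Ed| = 1.73 > 1, so demand is elastic.

-1.73; elastic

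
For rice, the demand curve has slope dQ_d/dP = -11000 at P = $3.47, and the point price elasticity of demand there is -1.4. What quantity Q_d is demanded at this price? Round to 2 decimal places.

27264.29

Ed = (dQ_d/dP)·(P/Q_d) ⇒ Q_d = (dQ_d/dP)·P/Ed = (-11000)·3.47/(-1.4) = 27264.2857…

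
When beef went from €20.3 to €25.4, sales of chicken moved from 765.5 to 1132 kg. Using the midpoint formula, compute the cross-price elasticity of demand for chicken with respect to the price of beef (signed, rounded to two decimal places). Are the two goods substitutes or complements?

%ΔQ_{chicken} = (1132 − 765.5)/avg = 366.5/948.75 = 0.386297…
%ΔP_{beef} = (25.4 − 20.3)/avg = 5.1/22.85 = 0.223194…
E_cross = (366.5/948.75) / (5.1/22.85) = 1.7307…
E_cross > 0 ⇒ the goods are substitutes.

1.73; substitutes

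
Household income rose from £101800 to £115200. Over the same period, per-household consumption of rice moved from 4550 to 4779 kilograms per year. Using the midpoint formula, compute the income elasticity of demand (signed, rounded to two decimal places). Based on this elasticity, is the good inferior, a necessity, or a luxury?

%ΔQ = (4779 − 4550)/[( 4550 + 4779)/2] = 229/4664.5 = 0.049094…
%ΔIncome = (115200 − 101800)/[( 101800 + 115200)/2] = 13400/108500 = 0.123502…
E_income = (229/4664.5) / (13400/108500) = 0.3975…
0 < E_income < 1 ⇒ normal good, necessity.

0.40; necessity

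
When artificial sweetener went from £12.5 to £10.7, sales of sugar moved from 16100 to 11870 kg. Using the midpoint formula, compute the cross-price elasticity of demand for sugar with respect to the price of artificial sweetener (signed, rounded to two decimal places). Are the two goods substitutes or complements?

1.95; substitutes

%ΔQ_{sugar} = (11870 − 16100)/avg = -4230/13985 = -0.302466…
%ΔP_{artificial sweetener} = (10.7 − 12.5)/avg = -1.8/11.6 = -0.155172…
E_cross = (-4230/13985) / (-1.8/11.6) = 1.9492…
E_cross > 0 ⇒ the goods are substitutes.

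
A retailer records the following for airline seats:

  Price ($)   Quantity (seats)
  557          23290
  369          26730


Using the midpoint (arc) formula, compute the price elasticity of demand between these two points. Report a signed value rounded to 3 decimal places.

%ΔQ = (26730 − 23290) / [(23290 + 26730)/2] = 3440/25010 = 0.137544…
%ΔP = (369 − 557) / [(557 + 369)/2] = -188/463 = -0.406047…
Arc Ed = %ΔQ / %ΔP = (3440/25010) / (-188/463) = -0.33874…

-0.339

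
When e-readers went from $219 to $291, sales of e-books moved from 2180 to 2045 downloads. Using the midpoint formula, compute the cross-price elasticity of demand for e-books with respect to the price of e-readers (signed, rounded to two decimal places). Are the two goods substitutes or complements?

-0.23; complements

%ΔQ_{e-books} = (2045 − 2180)/avg = -135/2112.5 = -0.063905…
%ΔP_{e-readers} = (291 − 219)/avg = 72/255 = 0.282352…
E_cross = (-135/2112.5) / (72/255) = -0.2263…
E_cross < 0 ⇒ the goods are complements.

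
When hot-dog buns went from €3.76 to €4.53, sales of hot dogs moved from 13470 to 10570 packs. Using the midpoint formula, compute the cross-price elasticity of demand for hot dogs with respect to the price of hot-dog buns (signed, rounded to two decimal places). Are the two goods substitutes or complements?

-1.30; complements

%ΔQ_{hot dogs} = (10570 − 13470)/avg = -2900/12020 = -0.241264…
%ΔP_{hot-dog buns} = (4.53 − 3.76)/avg = 0.77/4.145 = 0.185765…
E_cross = (-2900/12020) / (0.77/4.145) = -1.2987…
E_cross < 0 ⇒ the goods are complements.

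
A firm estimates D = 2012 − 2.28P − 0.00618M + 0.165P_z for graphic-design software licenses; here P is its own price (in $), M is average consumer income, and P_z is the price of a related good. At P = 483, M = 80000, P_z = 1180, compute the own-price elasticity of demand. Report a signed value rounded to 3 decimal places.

At the given values, D = 2012 − 2.28(483) − 0.00618(80000) + 0.165(1180) = 611.06.
∂D/∂P = −2.28.
E = (-2.28) × (483/611.06) = -1.80217…

-1.802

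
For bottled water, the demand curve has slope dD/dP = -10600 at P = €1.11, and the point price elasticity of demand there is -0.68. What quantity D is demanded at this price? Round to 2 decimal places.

17302.94

Ed = (dD/dP)·(P/D) ⇒ D = (dD/dP)·P/Ed = (-10600)·1.11/(-0.68) = 17302.9411…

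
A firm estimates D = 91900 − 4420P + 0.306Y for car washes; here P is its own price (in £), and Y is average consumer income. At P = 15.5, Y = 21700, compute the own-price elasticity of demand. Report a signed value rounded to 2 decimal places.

At the given values, D = 91900 − 4420(15.5) + 0.306(21700) = 30030.2.
∂D/∂P = −4420.
E = (-4420) × (15.5/30030.2) = -2.2813…

-2.28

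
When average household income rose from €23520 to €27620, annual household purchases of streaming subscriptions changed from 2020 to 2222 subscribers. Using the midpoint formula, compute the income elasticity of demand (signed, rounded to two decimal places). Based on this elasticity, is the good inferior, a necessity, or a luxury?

%ΔQ = (2222 − 2020)/[( 2020 + 2222)/2] = 202/2121 = 0.095238…
%ΔIncome = (27620 − 23520)/[( 23520 + 27620)/2] = 4100/25570 = 0.160344…
E_income = (202/2121) / (4100/25570) = 0.5939…
0 < E_income < 1 ⇒ normal good, necessity.

0.59; necessity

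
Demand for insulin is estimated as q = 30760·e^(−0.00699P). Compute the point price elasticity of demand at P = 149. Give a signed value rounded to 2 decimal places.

-1.04

dq/dP = −0.00699·q = -75.8825. At P = 149, q = 10855.9.
Ed = (dq/dP)·(P/q) = (-75.8825) × (149/10855.9) = -1.0415…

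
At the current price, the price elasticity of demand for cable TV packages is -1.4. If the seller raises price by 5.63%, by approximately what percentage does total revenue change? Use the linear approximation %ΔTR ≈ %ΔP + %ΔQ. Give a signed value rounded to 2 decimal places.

%ΔQ ≈ Ed × %ΔP = (-1.4) × (+5.63%) = -7.8820%
%ΔTR ≈ %ΔP + %ΔQ = (+5.63%) + (-7.8820%) = -2.2520%

-2.25%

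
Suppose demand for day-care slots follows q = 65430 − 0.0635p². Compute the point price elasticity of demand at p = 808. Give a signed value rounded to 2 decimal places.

dq/dp = −2·0.0635·p = -102.616. At p = 808, q = 23973.136.
Ed = (dq/dp)·(p/q) = (-102.616) × (808/23973.136) = -3.4586…

-3.46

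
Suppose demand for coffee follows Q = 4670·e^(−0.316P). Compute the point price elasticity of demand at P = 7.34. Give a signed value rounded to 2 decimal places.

dQ/dP = −0.316·Q = -145.106. At P = 7.34, Q = 459.195.
Ed = (dQ/dP)·(P/Q) = (-145.106) × (7.34/459.195) = -2.3194…

-2.32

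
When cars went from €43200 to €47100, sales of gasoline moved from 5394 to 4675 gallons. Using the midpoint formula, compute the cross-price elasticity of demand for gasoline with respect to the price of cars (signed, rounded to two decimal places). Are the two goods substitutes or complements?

-1.65; complements

%ΔQ_{gasoline} = (4675 − 5394)/avg = -719/5034.5 = -0.142814…
%ΔP_{cars} = (47100 − 43200)/avg = 3900/45150 = 0.086378…
E_cross = (-719/5034.5) / (3900/45150) = -1.6533…
E_cross < 0 ⇒ the goods are complements.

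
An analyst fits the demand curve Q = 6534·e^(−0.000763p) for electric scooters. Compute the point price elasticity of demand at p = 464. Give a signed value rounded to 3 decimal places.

-0.354

dQ/dp = −0.000763·Q = -3.49904. At p = 464, Q = 4585.9.
Ed = (dQ/dp)·(p/Q) = (-3.49904) × (464/4585.9) = -0.35403…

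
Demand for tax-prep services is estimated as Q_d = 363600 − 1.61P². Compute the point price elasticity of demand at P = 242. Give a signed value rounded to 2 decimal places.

dQ_d/dP = −2·1.61·P = -779.24. At P = 242, Q_d = 269311.96.
Ed = (dQ_d/dP)·(P/Q_d) = (-779.24) × (242/269311.96) = -0.7002…

-0.70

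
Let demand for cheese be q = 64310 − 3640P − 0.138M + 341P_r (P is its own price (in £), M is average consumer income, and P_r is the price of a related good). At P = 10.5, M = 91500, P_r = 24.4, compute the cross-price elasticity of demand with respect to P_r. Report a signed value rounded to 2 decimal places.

0.38

At the given values, q = 64310 − 3640(10.5) − 0.138(91500) + 341(24.4) = 21783.4.
∂q/∂P_r = 341.
E = (341) × (24.4/21783.4) = 0.3819…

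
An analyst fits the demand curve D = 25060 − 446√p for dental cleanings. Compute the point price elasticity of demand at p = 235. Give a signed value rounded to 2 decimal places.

-0.19

dD/dp = −446/(2√p) = -14.5469. At p = 235, D = 18222.9.
Ed = (dD/dp)·(p/D) = (-14.5469) × (235/18222.9) = -0.1875…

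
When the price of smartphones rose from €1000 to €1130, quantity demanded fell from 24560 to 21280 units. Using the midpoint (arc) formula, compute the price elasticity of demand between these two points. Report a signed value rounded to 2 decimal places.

-1.17

%ΔQ = (21280 − 24560) / [(24560 + 21280)/2] = -3280/22920 = -0.143106…
%ΔP = (1130 − 1000) / [(1000 + 1130)/2] = 130/1065 = 0.122065…
Arc Ed = %ΔQ / %ΔP = (-3280/22920) / (130/1065) = -1.1723…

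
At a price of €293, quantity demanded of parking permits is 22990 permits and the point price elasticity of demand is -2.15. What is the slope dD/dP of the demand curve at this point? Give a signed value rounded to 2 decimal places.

Ed = (dD/dP)·(P/D) ⇒ dD/dP = Ed·D/P = (-2.15)·22990/293 = -168.6979…

-168.70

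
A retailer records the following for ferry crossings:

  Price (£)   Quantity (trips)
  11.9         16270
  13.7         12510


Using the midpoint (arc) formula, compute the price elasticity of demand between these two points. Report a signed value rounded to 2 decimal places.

-1.86

%ΔQ = (12510 − 16270) / [(16270 + 12510)/2] = -3760/14390 = -0.261292…
%ΔP = (13.7 − 11.9) / [(11.9 + 13.7)/2] = 1.8/12.8 = 0.140625
Arc Ed = %ΔQ / %ΔP = (-3760/14390) / (1.8/12.8) = -1.8580…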